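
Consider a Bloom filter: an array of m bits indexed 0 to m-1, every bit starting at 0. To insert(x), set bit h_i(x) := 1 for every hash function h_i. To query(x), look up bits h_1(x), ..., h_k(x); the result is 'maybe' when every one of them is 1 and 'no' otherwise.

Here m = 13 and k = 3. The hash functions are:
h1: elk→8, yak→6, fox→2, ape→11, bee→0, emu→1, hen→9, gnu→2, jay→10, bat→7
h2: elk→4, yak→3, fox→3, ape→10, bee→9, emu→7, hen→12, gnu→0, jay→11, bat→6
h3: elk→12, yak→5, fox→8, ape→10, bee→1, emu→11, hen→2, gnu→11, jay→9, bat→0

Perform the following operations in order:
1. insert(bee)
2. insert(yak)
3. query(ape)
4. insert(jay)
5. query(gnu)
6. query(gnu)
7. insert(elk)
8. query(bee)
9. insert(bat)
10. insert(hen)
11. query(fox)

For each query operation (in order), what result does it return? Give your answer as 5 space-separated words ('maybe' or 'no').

Answer: no no no maybe maybe

Derivation:
Start: bits=0000000000000
Op 1: insert bee -> sets bits 0 1 9 -> bits=1100000001000
Op 2: insert yak -> sets bits 3 5 6 -> bits=1101011001000
Op 3: query ape -> checks bit10=0, bit11=0 (has a 0) -> no
Op 4: insert jay -> sets bits 9 10 11 -> bits=1101011001110
Op 5: query gnu -> checks bit0=1, bit2=0, bit11=1 (has a 0) -> no
Op 6: query gnu -> checks bit0=1, bit2=0, bit11=1 (has a 0) -> no
Op 7: insert elk -> sets bits 4 8 12 -> bits=1101111011111
Op 8: query bee -> checks bit0=1, bit1=1, bit9=1 (all 1) -> maybe
Op 9: insert bat -> sets bits 0 6 7 -> bits=1101111111111
Op 10: insert hen -> sets bits 2 9 12 -> bits=1111111111111
Op 11: query fox -> checks bit2=1, bit3=1, bit8=1 (all 1) -> maybe
Query results in order: no no no maybe maybe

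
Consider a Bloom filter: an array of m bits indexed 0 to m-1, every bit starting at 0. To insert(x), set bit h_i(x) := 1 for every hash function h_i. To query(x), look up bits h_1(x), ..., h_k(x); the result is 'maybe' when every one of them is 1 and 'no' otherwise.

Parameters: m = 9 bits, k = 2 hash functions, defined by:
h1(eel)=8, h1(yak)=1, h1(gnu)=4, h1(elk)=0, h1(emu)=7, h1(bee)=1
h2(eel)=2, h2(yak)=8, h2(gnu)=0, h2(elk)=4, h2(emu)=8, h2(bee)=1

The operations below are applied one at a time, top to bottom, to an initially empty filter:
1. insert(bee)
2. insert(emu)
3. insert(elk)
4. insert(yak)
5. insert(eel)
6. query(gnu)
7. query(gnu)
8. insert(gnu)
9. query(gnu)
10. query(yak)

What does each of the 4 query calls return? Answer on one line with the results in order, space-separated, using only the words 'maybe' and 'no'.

Start: bits=000000000
Op 1: insert bee -> sets bits 1 -> bits=010000000
Op 2: insert emu -> sets bits 7 8 -> bits=010000011
Op 3: insert elk -> sets bits 0 4 -> bits=110010011
Op 4: insert yak -> sets bits 1 8 -> bits=110010011
Op 5: insert eel -> sets bits 2 8 -> bits=111010011
Op 6: query gnu -> checks bit0=1, bit4=1 (all 1) -> maybe
Op 7: query gnu -> checks bit0=1, bit4=1 (all 1) -> maybe
Op 8: insert gnu -> sets bits 0 4 -> bits=111010011
Op 9: query gnu -> checks bit0=1, bit4=1 (all 1) -> maybe
Op 10: query yak -> checks bit1=1, bit8=1 (all 1) -> maybe
Query results in order: maybe maybe maybe maybe

Answer: maybe maybe maybe maybe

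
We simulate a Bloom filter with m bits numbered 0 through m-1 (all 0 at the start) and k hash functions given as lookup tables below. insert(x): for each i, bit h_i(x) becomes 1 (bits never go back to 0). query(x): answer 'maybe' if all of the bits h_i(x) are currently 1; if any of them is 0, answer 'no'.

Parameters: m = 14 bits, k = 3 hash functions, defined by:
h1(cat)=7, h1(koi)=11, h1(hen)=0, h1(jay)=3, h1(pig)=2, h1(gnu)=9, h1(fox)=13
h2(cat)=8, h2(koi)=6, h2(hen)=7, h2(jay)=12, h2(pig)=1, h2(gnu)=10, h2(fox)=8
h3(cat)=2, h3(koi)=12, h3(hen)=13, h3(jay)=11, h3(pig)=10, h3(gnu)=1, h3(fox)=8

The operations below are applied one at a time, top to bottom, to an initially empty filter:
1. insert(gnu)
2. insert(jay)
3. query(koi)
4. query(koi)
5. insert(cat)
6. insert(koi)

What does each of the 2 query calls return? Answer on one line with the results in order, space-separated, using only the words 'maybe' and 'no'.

Start: bits=00000000000000
Op 1: insert gnu -> sets bits 1 9 10 -> bits=01000000011000
Op 2: insert jay -> sets bits 3 11 12 -> bits=01010000011110
Op 3: query koi -> checks bit6=0, bit11=1, bit12=1 (has a 0) -> no
Op 4: query koi -> checks bit6=0, bit11=1, bit12=1 (has a 0) -> no
Op 5: insert cat -> sets bits 2 7 8 -> bits=01110001111110
Op 6: insert koi -> sets bits 6 11 12 -> bits=01110011111110
Query results in order: no no

Answer: no no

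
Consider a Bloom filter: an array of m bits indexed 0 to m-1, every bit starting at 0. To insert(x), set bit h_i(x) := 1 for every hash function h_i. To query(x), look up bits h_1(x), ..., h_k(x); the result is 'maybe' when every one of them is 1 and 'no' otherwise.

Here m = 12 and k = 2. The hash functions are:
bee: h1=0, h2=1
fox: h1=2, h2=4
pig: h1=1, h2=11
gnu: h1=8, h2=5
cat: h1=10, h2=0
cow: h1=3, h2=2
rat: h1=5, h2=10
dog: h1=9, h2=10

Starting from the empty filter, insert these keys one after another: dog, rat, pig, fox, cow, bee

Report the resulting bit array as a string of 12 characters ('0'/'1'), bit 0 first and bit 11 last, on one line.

Start: bits=000000000000
After insert 'dog': sets bits 9 10 -> bits=000000000110
After insert 'rat': sets bits 5 10 -> bits=000001000110
After insert 'pig': sets bits 1 11 -> bits=010001000111
After insert 'fox': sets bits 2 4 -> bits=011011000111
After insert 'cow': sets bits 2 3 -> bits=011111000111
After insert 'bee': sets bits 0 1 -> bits=111111000111

Answer: 111111000111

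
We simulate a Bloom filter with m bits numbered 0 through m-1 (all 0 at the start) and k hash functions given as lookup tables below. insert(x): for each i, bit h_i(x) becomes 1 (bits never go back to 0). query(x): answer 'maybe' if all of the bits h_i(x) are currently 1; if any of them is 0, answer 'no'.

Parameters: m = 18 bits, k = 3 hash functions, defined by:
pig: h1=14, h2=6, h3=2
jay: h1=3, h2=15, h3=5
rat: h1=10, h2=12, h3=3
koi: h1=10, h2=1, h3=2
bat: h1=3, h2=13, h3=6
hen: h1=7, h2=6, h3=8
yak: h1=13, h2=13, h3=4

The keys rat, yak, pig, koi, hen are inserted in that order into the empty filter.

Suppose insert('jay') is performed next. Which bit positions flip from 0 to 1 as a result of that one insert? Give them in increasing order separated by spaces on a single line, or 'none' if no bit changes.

Answer: 5 15

Derivation:
Start: bits=000000000000000000
After insert 'rat': sets bits 3 10 12 -> bits=000100000010100000
After insert 'yak': sets bits 4 13 -> bits=000110000010110000
After insert 'pig': sets bits 2 6 14 -> bits=001110100010111000
After insert 'koi': sets bits 1 2 10 -> bits=011110100010111000
After insert 'hen': sets bits 6 7 8 -> bits=011110111010111000
insert 'jay' would touch bits 3 5 15; currently bit3=1, bit5=0, bit15=0
Bits that are 0 among those (would change 0->1): 5 15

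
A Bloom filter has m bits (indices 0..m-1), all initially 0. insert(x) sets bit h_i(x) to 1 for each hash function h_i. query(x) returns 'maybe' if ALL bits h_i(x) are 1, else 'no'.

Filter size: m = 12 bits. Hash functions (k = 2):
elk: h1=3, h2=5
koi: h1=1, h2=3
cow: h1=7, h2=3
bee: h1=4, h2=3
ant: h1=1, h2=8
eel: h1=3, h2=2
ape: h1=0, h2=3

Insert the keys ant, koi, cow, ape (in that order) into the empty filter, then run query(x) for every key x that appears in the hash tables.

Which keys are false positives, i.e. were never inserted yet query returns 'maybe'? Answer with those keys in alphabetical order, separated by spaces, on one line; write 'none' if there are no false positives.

Answer: none

Derivation:
Start: bits=000000000000
After insert 'ant': sets bits 1 8 -> bits=010000001000
After insert 'koi': sets bits 1 3 -> bits=010100001000
After insert 'cow': sets bits 3 7 -> bits=010100011000
After insert 'ape': sets bits 0 3 -> bits=110100011000
Not inserted: bee eel elk — query each against bits=110100011000:
query bee: checks bit3=1, bit4=0 (has a 0) -> no => not a false positive
query eel: checks bit2=0, bit3=1 (has a 0) -> no => not a false positive
query elk: checks bit3=1, bit5=0 (has a 0) -> no => not a false positive
False positives (alphabetical): none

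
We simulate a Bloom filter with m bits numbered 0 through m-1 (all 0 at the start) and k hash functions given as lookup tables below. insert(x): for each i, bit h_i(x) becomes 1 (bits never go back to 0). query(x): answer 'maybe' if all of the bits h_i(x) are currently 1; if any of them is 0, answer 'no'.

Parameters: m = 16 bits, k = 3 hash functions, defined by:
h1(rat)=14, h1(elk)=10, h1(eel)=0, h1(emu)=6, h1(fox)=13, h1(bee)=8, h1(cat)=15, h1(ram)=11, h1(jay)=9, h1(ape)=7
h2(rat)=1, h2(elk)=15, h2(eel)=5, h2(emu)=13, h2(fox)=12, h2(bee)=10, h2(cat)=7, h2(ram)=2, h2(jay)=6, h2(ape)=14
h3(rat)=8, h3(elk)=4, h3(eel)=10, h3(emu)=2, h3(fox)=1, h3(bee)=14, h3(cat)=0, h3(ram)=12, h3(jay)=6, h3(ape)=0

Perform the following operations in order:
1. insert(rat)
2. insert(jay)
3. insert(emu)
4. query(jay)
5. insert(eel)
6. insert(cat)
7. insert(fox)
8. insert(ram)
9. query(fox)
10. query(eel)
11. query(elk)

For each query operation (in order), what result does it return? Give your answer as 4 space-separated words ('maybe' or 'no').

Answer: maybe maybe maybe no

Derivation:
Start: bits=0000000000000000
Op 1: insert rat -> sets bits 1 8 14 -> bits=0100000010000010
Op 2: insert jay -> sets bits 6 9 -> bits=0100001011000010
Op 3: insert emu -> sets bits 2 6 13 -> bits=0110001011000110
Op 4: query jay -> checks bit6=1, bit9=1 (all 1) -> maybe
Op 5: insert eel -> sets bits 0 5 10 -> bits=1110011011100110
Op 6: insert cat -> sets bits 0 7 15 -> bits=1110011111100111
Op 7: insert fox -> sets bits 1 12 13 -> bits=1110011111101111
Op 8: insert ram -> sets bits 2 11 12 -> bits=1110011111111111
Op 9: query fox -> checks bit1=1, bit12=1, bit13=1 (all 1) -> maybe
Op 10: query eel -> checks bit0=1, bit5=1, bit10=1 (all 1) -> maybe
Op 11: query elk -> checks bit4=0, bit10=1, bit15=1 (has a 0) -> no
Query results in order: maybe maybe maybe no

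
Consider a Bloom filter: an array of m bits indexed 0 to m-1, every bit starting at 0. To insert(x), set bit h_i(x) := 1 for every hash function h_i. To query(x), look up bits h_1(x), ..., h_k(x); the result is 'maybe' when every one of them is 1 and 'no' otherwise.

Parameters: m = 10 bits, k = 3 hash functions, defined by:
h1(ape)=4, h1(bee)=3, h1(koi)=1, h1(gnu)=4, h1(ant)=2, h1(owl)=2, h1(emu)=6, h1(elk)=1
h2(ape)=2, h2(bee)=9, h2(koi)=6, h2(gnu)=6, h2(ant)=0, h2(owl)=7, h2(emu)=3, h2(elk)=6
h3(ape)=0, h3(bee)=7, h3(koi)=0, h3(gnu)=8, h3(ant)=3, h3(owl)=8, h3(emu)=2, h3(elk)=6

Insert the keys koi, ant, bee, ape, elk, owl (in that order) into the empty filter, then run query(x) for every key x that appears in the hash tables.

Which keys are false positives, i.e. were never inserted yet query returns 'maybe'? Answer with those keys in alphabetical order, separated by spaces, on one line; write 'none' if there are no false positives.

Start: bits=0000000000
After insert 'koi': sets bits 0 1 6 -> bits=1100001000
After insert 'ant': sets bits 0 2 3 -> bits=1111001000
After insert 'bee': sets bits 3 7 9 -> bits=1111001101
After insert 'ape': sets bits 0 2 4 -> bits=1111101101
After insert 'elk': sets bits 1 6 -> bits=1111101101
After insert 'owl': sets bits 2 7 8 -> bits=1111101111
Not inserted: emu gnu — query each against bits=1111101111:
query emu: checks bit2=1, bit3=1, bit6=1 (all 1) -> maybe => FALSE POSITIVE
query gnu: checks bit4=1, bit6=1, bit8=1 (all 1) -> maybe => FALSE POSITIVE
False positives (alphabetical): emu gnu

Answer: emu gnu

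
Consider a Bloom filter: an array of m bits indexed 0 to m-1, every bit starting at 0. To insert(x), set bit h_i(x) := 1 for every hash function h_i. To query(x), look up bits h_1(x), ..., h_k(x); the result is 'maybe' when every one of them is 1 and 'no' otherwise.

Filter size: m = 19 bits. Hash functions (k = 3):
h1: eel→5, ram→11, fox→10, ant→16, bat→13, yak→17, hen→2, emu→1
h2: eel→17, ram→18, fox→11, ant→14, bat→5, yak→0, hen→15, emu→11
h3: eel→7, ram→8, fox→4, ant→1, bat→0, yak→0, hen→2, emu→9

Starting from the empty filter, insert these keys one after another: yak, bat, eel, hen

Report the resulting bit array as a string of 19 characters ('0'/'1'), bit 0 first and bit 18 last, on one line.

Answer: 1010010100000101010

Derivation:
Start: bits=0000000000000000000
After insert 'yak': sets bits 0 17 -> bits=1000000000000000010
After insert 'bat': sets bits 0 5 13 -> bits=1000010000000100010
After insert 'eel': sets bits 5 7 17 -> bits=1000010100000100010
After insert 'hen': sets bits 2 15 -> bits=1010010100000101010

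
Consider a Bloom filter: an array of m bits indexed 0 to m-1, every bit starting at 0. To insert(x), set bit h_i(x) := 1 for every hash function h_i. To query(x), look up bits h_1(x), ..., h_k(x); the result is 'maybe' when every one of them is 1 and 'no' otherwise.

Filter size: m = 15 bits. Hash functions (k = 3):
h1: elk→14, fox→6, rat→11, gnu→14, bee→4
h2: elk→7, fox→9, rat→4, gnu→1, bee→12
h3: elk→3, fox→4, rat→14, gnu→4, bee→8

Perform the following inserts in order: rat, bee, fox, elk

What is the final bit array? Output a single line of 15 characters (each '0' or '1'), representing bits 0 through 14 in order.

Start: bits=000000000000000
After insert 'rat': sets bits 4 11 14 -> bits=000010000001001
After insert 'bee': sets bits 4 8 12 -> bits=000010001001101
After insert 'fox': sets bits 4 6 9 -> bits=000010101101101
After insert 'elk': sets bits 3 7 14 -> bits=000110111101101

Answer: 000110111101101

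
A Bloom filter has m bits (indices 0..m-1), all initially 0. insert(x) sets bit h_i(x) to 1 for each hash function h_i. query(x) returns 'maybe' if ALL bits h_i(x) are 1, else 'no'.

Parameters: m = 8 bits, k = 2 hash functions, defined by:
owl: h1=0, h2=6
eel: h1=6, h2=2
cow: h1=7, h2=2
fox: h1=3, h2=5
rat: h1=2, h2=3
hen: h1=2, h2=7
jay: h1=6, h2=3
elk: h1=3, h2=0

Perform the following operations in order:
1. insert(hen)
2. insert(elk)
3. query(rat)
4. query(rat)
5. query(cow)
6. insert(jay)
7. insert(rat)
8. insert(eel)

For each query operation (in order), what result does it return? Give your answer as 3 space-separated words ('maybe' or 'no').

Answer: maybe maybe maybe

Derivation:
Start: bits=00000000
Op 1: insert hen -> sets bits 2 7 -> bits=00100001
Op 2: insert elk -> sets bits 0 3 -> bits=10110001
Op 3: query rat -> checks bit2=1, bit3=1 (all 1) -> maybe
Op 4: query rat -> checks bit2=1, bit3=1 (all 1) -> maybe
Op 5: query cow -> checks bit2=1, bit7=1 (all 1) -> maybe
Op 6: insert jay -> sets bits 3 6 -> bits=10110011
Op 7: insert rat -> sets bits 2 3 -> bits=10110011
Op 8: insert eel -> sets bits 2 6 -> bits=10110011
Query results in order: maybe maybe maybe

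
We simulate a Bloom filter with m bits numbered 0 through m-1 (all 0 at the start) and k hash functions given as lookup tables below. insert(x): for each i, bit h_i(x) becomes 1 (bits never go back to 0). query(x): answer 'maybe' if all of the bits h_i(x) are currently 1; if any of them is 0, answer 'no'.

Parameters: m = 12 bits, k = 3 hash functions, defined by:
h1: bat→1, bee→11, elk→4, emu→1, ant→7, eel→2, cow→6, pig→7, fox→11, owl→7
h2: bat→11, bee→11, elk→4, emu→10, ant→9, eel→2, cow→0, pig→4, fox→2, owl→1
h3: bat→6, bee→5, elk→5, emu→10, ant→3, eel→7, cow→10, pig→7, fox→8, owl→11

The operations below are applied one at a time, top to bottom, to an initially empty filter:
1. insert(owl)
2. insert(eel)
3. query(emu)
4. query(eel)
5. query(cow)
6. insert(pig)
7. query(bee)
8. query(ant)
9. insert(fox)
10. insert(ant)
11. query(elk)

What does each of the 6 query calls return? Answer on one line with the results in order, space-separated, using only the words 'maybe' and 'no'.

Start: bits=000000000000
Op 1: insert owl -> sets bits 1 7 11 -> bits=010000010001
Op 2: insert eel -> sets bits 2 7 -> bits=011000010001
Op 3: query emu -> checks bit1=1, bit10=0 (has a 0) -> no
Op 4: query eel -> checks bit2=1, bit7=1 (all 1) -> maybe
Op 5: query cow -> checks bit0=0, bit6=0, bit10=0 (has a 0) -> no
Op 6: insert pig -> sets bits 4 7 -> bits=011010010001
Op 7: query bee -> checks bit5=0, bit11=1 (has a 0) -> no
Op 8: query ant -> checks bit3=0, bit7=1, bit9=0 (has a 0) -> no
Op 9: insert fox -> sets bits 2 8 11 -> bits=011010011001
Op 10: insert ant -> sets bits 3 7 9 -> bits=011110011101
Op 11: query elk -> checks bit4=1, bit5=0 (has a 0) -> no
Query results in order: no maybe no no no no

Answer: no maybe no no no no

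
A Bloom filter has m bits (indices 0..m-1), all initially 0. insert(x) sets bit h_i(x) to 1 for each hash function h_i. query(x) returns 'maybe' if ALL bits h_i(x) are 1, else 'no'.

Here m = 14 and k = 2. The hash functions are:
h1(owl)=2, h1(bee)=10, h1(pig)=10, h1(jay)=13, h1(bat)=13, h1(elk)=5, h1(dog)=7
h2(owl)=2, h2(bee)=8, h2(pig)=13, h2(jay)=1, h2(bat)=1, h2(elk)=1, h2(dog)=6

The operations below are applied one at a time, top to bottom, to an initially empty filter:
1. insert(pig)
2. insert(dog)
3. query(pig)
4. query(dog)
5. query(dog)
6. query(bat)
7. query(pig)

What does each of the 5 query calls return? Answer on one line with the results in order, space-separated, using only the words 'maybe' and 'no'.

Start: bits=00000000000000
Op 1: insert pig -> sets bits 10 13 -> bits=00000000001001
Op 2: insert dog -> sets bits 6 7 -> bits=00000011001001
Op 3: query pig -> checks bit10=1, bit13=1 (all 1) -> maybe
Op 4: query dog -> checks bit6=1, bit7=1 (all 1) -> maybe
Op 5: query dog -> checks bit6=1, bit7=1 (all 1) -> maybe
Op 6: query bat -> checks bit1=0, bit13=1 (has a 0) -> no
Op 7: query pig -> checks bit10=1, bit13=1 (all 1) -> maybe
Query results in order: maybe maybe maybe no maybe

Answer: maybe maybe maybe no maybe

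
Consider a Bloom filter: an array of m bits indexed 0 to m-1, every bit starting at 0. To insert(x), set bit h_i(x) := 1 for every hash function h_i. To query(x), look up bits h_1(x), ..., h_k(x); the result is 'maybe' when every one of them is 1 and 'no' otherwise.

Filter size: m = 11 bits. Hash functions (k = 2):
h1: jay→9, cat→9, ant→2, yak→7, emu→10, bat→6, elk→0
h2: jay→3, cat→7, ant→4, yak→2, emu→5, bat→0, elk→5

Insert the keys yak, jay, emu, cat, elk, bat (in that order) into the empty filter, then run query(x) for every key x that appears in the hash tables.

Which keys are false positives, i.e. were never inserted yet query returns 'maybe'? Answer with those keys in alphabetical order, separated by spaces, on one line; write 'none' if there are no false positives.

Answer: none

Derivation:
Start: bits=00000000000
After insert 'yak': sets bits 2 7 -> bits=00100001000
After insert 'jay': sets bits 3 9 -> bits=00110001010
After insert 'emu': sets bits 5 10 -> bits=00110101011
After insert 'cat': sets bits 7 9 -> bits=00110101011
After insert 'elk': sets bits 0 5 -> bits=10110101011
After insert 'bat': sets bits 0 6 -> bits=10110111011
Not inserted: ant — query each against bits=10110111011:
query ant: checks bit2=1, bit4=0 (has a 0) -> no => not a false positive
False positives (alphabetical): none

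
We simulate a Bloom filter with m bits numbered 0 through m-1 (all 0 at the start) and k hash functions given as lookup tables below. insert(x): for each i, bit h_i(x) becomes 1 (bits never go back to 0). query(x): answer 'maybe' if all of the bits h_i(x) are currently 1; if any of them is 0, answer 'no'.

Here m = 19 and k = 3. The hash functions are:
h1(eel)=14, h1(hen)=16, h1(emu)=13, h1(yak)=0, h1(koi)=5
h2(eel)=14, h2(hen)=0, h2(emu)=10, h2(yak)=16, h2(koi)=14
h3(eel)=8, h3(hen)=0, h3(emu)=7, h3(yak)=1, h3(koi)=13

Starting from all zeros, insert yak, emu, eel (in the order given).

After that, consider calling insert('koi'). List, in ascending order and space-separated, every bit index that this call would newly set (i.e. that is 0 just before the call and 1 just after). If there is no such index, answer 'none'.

Answer: 5

Derivation:
Start: bits=0000000000000000000
After insert 'yak': sets bits 0 1 16 -> bits=1100000000000000100
After insert 'emu': sets bits 7 10 13 -> bits=1100000100100100100
After insert 'eel': sets bits 8 14 -> bits=1100000110100110100
insert 'koi' would touch bits 5 13 14; currently bit5=0, bit13=1, bit14=1
Bits that are 0 among those (would change 0->1): 5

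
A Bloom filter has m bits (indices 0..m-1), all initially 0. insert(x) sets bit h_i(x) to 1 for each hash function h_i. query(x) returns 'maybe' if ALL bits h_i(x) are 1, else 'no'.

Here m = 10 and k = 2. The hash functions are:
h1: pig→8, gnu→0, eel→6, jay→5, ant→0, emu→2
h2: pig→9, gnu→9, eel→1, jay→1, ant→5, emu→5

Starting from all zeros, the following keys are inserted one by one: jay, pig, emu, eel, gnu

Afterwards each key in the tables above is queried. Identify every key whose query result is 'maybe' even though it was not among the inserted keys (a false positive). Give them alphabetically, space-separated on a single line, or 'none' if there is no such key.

Start: bits=0000000000
After insert 'jay': sets bits 1 5 -> bits=0100010000
After insert 'pig': sets bits 8 9 -> bits=0100010011
After insert 'emu': sets bits 2 5 -> bits=0110010011
After insert 'eel': sets bits 1 6 -> bits=0110011011
After insert 'gnu': sets bits 0 9 -> bits=1110011011
Not inserted: ant — query each against bits=1110011011:
query ant: checks bit0=1, bit5=1 (all 1) -> maybe => FALSE POSITIVE
False positives (alphabetical): ant

Answer: ant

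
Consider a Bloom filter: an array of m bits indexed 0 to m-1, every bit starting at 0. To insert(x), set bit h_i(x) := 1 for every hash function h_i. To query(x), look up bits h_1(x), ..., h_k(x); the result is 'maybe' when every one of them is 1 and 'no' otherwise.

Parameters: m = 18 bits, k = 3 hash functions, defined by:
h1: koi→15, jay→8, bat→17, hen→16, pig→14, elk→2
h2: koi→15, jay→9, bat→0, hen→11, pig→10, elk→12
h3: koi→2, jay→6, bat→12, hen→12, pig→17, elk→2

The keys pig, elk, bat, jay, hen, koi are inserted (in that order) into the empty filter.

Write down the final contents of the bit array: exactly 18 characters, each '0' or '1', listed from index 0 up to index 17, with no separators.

Answer: 101000101111101111

Derivation:
Start: bits=000000000000000000
After insert 'pig': sets bits 10 14 17 -> bits=000000000010001001
After insert 'elk': sets bits 2 12 -> bits=001000000010101001
After insert 'bat': sets bits 0 12 17 -> bits=101000000010101001
After insert 'jay': sets bits 6 8 9 -> bits=101000101110101001
After insert 'hen': sets bits 11 12 16 -> bits=101000101111101011
After insert 'koi': sets bits 2 15 -> bits=101000101111101111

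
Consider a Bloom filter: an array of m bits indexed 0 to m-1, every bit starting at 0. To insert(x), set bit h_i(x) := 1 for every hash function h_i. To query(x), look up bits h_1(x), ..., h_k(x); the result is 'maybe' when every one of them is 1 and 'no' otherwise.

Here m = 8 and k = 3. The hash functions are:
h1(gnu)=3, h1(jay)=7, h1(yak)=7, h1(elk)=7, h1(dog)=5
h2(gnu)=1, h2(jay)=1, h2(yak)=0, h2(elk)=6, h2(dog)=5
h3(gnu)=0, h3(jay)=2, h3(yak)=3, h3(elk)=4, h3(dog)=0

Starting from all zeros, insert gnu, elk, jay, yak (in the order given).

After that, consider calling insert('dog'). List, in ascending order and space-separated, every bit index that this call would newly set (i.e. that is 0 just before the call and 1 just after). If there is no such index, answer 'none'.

Answer: 5

Derivation:
Start: bits=00000000
After insert 'gnu': sets bits 0 1 3 -> bits=11010000
After insert 'elk': sets bits 4 6 7 -> bits=11011011
After insert 'jay': sets bits 1 2 7 -> bits=11111011
After insert 'yak': sets bits 0 3 7 -> bits=11111011
insert 'dog' would touch bits 0 5; currently bit0=1, bit5=0
Bits that are 0 among those (would change 0->1): 5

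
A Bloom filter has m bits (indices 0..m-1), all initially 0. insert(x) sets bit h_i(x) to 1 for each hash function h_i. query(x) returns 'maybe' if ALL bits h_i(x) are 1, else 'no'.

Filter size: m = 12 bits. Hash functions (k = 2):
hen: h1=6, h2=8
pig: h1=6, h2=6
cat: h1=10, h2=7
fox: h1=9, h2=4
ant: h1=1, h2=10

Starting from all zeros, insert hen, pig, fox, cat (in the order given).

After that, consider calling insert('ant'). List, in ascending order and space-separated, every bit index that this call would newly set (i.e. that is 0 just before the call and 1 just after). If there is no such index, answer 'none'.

Start: bits=000000000000
After insert 'hen': sets bits 6 8 -> bits=000000101000
After insert 'pig': sets bits 6 -> bits=000000101000
After insert 'fox': sets bits 4 9 -> bits=000010101100
After insert 'cat': sets bits 7 10 -> bits=000010111110
insert 'ant' would touch bits 1 10; currently bit1=0, bit10=1
Bits that are 0 among those (would change 0->1): 1

Answer: 1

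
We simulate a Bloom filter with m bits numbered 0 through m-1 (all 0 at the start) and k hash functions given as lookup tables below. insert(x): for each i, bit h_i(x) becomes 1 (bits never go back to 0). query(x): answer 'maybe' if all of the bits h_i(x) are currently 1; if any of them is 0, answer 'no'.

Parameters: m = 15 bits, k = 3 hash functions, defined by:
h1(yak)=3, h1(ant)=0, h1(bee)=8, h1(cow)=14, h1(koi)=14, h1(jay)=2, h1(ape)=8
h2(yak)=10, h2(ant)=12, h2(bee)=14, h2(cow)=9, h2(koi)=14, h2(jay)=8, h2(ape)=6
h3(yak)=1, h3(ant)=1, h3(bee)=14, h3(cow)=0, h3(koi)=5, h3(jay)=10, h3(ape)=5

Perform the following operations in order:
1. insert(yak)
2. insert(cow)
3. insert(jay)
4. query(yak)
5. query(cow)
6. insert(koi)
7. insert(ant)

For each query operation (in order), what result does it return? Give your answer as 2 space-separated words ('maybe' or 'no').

Start: bits=000000000000000
Op 1: insert yak -> sets bits 1 3 10 -> bits=010100000010000
Op 2: insert cow -> sets bits 0 9 14 -> bits=110100000110001
Op 3: insert jay -> sets bits 2 8 10 -> bits=111100001110001
Op 4: query yak -> checks bit1=1, bit3=1, bit10=1 (all 1) -> maybe
Op 5: query cow -> checks bit0=1, bit9=1, bit14=1 (all 1) -> maybe
Op 6: insert koi -> sets bits 5 14 -> bits=111101001110001
Op 7: insert ant -> sets bits 0 1 12 -> bits=111101001110101
Query results in order: maybe maybe

Answer: maybe maybe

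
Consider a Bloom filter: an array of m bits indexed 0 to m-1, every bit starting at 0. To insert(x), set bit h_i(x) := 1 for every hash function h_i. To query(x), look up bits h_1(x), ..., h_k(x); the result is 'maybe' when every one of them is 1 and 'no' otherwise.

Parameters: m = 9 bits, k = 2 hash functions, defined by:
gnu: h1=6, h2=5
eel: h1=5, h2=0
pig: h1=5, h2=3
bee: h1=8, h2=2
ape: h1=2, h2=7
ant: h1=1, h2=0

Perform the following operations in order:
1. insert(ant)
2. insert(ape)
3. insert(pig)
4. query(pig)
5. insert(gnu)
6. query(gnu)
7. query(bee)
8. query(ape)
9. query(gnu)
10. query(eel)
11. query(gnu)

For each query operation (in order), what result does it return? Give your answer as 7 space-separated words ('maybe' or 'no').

Start: bits=000000000
Op 1: insert ant -> sets bits 0 1 -> bits=110000000
Op 2: insert ape -> sets bits 2 7 -> bits=111000010
Op 3: insert pig -> sets bits 3 5 -> bits=111101010
Op 4: query pig -> checks bit3=1, bit5=1 (all 1) -> maybe
Op 5: insert gnu -> sets bits 5 6 -> bits=111101110
Op 6: query gnu -> checks bit5=1, bit6=1 (all 1) -> maybe
Op 7: query bee -> checks bit2=1, bit8=0 (has a 0) -> no
Op 8: query ape -> checks bit2=1, bit7=1 (all 1) -> maybe
Op 9: query gnu -> checks bit5=1, bit6=1 (all 1) -> maybe
Op 10: query eel -> checks bit0=1, bit5=1 (all 1) -> maybe
Op 11: query gnu -> checks bit5=1, bit6=1 (all 1) -> maybe
Query results in order: maybe maybe no maybe maybe maybe maybe

Answer: maybe maybe no maybe maybe maybe maybe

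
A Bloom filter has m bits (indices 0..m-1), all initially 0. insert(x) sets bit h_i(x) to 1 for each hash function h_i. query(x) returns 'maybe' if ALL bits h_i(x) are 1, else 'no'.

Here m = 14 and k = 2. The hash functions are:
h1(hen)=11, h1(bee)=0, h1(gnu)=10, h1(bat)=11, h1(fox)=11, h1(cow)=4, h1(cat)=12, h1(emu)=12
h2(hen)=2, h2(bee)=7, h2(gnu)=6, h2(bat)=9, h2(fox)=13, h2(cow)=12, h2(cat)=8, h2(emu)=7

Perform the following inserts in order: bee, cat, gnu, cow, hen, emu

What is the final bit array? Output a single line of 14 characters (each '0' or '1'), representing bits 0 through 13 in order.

Answer: 10101011101110

Derivation:
Start: bits=00000000000000
After insert 'bee': sets bits 0 7 -> bits=10000001000000
After insert 'cat': sets bits 8 12 -> bits=10000001100010
After insert 'gnu': sets bits 6 10 -> bits=10000011101010
After insert 'cow': sets bits 4 12 -> bits=10001011101010
After insert 'hen': sets bits 2 11 -> bits=10101011101110
After insert 'emu': sets bits 7 12 -> bits=10101011101110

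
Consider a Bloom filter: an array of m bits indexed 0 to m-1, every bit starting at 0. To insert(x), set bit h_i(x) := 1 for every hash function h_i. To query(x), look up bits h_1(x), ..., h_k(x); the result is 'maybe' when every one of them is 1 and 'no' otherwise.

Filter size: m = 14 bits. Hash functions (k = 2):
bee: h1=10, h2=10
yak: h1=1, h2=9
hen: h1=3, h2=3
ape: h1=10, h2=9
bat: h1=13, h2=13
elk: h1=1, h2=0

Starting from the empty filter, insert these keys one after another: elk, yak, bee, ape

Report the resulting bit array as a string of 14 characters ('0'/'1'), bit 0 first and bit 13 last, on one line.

Answer: 11000000011000

Derivation:
Start: bits=00000000000000
After insert 'elk': sets bits 0 1 -> bits=11000000000000
After insert 'yak': sets bits 1 9 -> bits=11000000010000
After insert 'bee': sets bits 10 -> bits=11000000011000
After insert 'ape': sets bits 9 10 -> bits=11000000011000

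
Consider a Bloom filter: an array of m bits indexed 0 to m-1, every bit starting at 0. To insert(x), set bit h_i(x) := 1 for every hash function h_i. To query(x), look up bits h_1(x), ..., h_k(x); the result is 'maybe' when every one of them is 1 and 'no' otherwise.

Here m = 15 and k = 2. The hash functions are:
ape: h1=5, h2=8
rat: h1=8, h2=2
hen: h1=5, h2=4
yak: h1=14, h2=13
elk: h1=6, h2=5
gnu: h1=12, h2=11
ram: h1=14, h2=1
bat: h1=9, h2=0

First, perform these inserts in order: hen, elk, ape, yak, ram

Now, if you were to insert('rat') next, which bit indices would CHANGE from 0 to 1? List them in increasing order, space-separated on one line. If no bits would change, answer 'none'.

Answer: 2

Derivation:
Start: bits=000000000000000
After insert 'hen': sets bits 4 5 -> bits=000011000000000
After insert 'elk': sets bits 5 6 -> bits=000011100000000
After insert 'ape': sets bits 5 8 -> bits=000011101000000
After insert 'yak': sets bits 13 14 -> bits=000011101000011
After insert 'ram': sets bits 1 14 -> bits=010011101000011
insert 'rat' would touch bits 2 8; currently bit2=0, bit8=1
Bits that are 0 among those (would change 0->1): 2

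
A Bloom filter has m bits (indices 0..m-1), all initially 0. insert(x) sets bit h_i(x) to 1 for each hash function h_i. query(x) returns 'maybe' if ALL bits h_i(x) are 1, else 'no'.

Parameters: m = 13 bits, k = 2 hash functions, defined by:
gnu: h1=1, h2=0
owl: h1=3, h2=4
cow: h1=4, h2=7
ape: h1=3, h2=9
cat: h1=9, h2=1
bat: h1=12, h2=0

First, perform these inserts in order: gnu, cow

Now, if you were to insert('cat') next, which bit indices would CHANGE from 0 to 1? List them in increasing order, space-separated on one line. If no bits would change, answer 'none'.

Start: bits=0000000000000
After insert 'gnu': sets bits 0 1 -> bits=1100000000000
After insert 'cow': sets bits 4 7 -> bits=1100100100000
insert 'cat' would touch bits 1 9; currently bit1=1, bit9=0
Bits that are 0 among those (would change 0->1): 9

Answer: 9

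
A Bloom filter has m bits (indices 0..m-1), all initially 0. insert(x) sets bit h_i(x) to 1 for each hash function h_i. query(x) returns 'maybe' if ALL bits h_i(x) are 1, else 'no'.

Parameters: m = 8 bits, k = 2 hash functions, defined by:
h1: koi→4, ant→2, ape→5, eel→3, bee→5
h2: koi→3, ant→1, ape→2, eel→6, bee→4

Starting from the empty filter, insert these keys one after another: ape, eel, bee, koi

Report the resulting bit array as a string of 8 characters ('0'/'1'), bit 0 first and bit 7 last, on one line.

Answer: 00111110

Derivation:
Start: bits=00000000
After insert 'ape': sets bits 2 5 -> bits=00100100
After insert 'eel': sets bits 3 6 -> bits=00110110
After insert 'bee': sets bits 4 5 -> bits=00111110
After insert 'koi': sets bits 3 4 -> bits=00111110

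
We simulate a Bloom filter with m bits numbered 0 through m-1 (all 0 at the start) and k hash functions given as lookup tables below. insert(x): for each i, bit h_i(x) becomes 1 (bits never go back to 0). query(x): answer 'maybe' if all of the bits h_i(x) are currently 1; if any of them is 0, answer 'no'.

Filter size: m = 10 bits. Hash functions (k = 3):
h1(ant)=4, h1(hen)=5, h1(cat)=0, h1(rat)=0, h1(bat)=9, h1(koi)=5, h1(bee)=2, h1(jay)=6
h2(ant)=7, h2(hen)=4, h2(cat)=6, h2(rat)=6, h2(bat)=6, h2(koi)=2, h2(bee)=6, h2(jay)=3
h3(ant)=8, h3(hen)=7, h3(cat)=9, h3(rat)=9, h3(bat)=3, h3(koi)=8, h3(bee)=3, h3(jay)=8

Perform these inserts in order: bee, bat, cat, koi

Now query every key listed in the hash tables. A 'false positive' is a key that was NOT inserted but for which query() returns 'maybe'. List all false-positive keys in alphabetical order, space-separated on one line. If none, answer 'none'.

Start: bits=0000000000
After insert 'bee': sets bits 2 3 6 -> bits=0011001000
After insert 'bat': sets bits 3 6 9 -> bits=0011001001
After insert 'cat': sets bits 0 6 9 -> bits=1011001001
After insert 'koi': sets bits 2 5 8 -> bits=1011011011
Not inserted: ant hen jay rat — query each against bits=1011011011:
query ant: checks bit4=0, bit7=0, bit8=1 (has a 0) -> no => not a false positive
query hen: checks bit4=0, bit5=1, bit7=0 (has a 0) -> no => not a false positive
query jay: checks bit3=1, bit6=1, bit8=1 (all 1) -> maybe => FALSE POSITIVE
query rat: checks bit0=1, bit6=1, bit9=1 (all 1) -> maybe => FALSE POSITIVE
False positives (alphabetical): jay rat

Answer: jay rat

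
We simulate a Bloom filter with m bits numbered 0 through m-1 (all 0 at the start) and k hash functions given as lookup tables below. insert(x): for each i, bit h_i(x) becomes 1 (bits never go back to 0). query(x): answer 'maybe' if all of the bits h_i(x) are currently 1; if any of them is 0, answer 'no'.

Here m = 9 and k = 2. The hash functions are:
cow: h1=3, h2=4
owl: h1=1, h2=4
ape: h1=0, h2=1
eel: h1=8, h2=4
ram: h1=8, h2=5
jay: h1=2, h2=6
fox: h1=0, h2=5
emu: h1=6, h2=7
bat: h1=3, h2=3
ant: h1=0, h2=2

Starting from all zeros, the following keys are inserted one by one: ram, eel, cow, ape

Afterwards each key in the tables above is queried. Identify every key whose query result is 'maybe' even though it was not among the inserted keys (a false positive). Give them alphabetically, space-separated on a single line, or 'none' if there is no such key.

Start: bits=000000000
After insert 'ram': sets bits 5 8 -> bits=000001001
After insert 'eel': sets bits 4 8 -> bits=000011001
After insert 'cow': sets bits 3 4 -> bits=000111001
After insert 'ape': sets bits 0 1 -> bits=110111001
Not inserted: ant bat emu fox jay owl — query each against bits=110111001:
query ant: checks bit0=1, bit2=0 (has a 0) -> no => not a false positive
query bat: checks bit3=1 (all 1) -> maybe => FALSE POSITIVE
query emu: checks bit6=0, bit7=0 (has a 0) -> no => not a false positive
query fox: checks bit0=1, bit5=1 (all 1) -> maybe => FALSE POSITIVE
query jay: checks bit2=0, bit6=0 (has a 0) -> no => not a false positive
query owl: checks bit1=1, bit4=1 (all 1) -> maybe => FALSE POSITIVE
False positives (alphabetical): bat fox owl

Answer: bat fox owl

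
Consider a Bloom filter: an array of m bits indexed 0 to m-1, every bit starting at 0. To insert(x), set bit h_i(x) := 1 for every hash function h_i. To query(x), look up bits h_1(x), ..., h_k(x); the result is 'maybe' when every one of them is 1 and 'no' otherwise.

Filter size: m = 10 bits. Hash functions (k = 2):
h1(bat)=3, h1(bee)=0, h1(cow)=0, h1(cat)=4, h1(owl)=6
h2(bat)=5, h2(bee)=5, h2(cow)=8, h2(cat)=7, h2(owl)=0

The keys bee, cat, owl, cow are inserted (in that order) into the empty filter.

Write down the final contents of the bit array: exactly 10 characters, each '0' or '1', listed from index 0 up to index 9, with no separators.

Answer: 1000111110

Derivation:
Start: bits=0000000000
After insert 'bee': sets bits 0 5 -> bits=1000010000
After insert 'cat': sets bits 4 7 -> bits=1000110100
After insert 'owl': sets bits 0 6 -> bits=1000111100
After insert 'cow': sets bits 0 8 -> bits=1000111110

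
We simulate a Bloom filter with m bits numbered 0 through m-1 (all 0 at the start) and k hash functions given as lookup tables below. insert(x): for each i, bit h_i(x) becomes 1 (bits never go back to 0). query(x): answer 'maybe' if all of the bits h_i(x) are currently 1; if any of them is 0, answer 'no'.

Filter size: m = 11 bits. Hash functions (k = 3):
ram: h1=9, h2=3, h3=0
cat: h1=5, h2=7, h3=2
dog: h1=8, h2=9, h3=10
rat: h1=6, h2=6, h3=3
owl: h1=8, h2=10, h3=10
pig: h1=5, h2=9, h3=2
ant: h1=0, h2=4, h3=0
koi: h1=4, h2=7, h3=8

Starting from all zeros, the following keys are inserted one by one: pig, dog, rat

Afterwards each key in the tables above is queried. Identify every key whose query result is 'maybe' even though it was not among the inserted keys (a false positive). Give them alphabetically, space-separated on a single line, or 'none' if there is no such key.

Answer: owl

Derivation:
Start: bits=00000000000
After insert 'pig': sets bits 2 5 9 -> bits=00100100010
After insert 'dog': sets bits 8 9 10 -> bits=00100100111
After insert 'rat': sets bits 3 6 -> bits=00110110111
Not inserted: ant cat koi owl ram — query each against bits=00110110111:
query ant: checks bit0=0, bit4=0 (has a 0) -> no => not a false positive
query cat: checks bit2=1, bit5=1, bit7=0 (has a 0) -> no => not a false positive
query koi: checks bit4=0, bit7=0, bit8=1 (has a 0) -> no => not a false positive
query owl: checks bit8=1, bit10=1 (all 1) -> maybe => FALSE POSITIVE
query ram: checks bit0=0, bit3=1, bit9=1 (has a 0) -> no => not a false positive
False positives (alphabetical): owl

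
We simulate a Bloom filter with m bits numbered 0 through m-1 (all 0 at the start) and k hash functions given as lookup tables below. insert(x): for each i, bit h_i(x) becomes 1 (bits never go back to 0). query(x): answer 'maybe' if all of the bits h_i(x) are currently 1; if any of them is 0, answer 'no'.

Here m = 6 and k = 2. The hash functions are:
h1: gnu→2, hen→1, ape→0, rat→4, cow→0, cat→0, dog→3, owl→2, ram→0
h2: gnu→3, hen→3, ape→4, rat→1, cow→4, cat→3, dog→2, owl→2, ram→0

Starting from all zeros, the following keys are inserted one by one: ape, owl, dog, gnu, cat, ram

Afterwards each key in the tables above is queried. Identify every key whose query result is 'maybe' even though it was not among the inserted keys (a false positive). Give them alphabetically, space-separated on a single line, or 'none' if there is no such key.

Start: bits=000000
After insert 'ape': sets bits 0 4 -> bits=100010
After insert 'owl': sets bits 2 -> bits=101010
After insert 'dog': sets bits 2 3 -> bits=101110
After insert 'gnu': sets bits 2 3 -> bits=101110
After insert 'cat': sets bits 0 3 -> bits=101110
After insert 'ram': sets bits 0 -> bits=101110
Not inserted: cow hen rat — query each against bits=101110:
query cow: checks bit0=1, bit4=1 (all 1) -> maybe => FALSE POSITIVE
query hen: checks bit1=0, bit3=1 (has a 0) -> no => not a false positive
query rat: checks bit1=0, bit4=1 (has a 0) -> no => not a false positive
False positives (alphabetical): cow

Answer: cow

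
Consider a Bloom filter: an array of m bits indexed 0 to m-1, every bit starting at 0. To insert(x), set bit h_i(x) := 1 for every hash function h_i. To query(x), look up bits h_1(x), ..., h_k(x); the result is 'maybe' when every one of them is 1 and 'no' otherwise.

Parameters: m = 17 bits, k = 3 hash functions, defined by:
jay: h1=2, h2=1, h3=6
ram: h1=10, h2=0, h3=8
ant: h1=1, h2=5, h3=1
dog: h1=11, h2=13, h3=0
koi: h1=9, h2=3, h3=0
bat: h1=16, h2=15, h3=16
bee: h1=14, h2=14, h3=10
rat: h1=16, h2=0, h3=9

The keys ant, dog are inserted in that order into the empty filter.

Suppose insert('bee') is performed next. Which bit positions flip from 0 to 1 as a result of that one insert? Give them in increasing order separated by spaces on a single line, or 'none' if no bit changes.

Answer: 10 14

Derivation:
Start: bits=00000000000000000
After insert 'ant': sets bits 1 5 -> bits=01000100000000000
After insert 'dog': sets bits 0 11 13 -> bits=11000100000101000
insert 'bee' would touch bits 10 14; currently bit10=0, bit14=0
Bits that are 0 among those (would change 0->1): 10 14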